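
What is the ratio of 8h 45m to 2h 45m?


Duration 1: 525 minutes
Duration 2: 165 minutes
Ratio = 525:165
GCD = 15
Simplified = 35:11
As a decimal: 35/11 ≈ 3.18

35:11 (3.18)


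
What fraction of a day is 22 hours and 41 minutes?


Total minutes: 22×60 + 41 = 1361
Day = 24×60 = 1440 minutes
Fraction = 1361/1440 ≈ 0.9451
As a percentage: 1361/1440 × 100 ≈ 94.51%

0.9451 (94.51%)


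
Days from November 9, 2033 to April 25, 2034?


167 days

From November 9, 2033 to April 25, 2034
Rest of November 2033: 30 - 9 = 21
Full months: December 31, January 31, February 2034 28, March 31
Days into April 2034: 25
Total = 21 + 31 + 31 + 28 + 31 + 25 = 167 days


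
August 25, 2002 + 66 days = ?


Start: August 25, 2002
Add 66 days
August 25 → September 1: 31 - 25 + 1 = 7 days (66 - 7 = 59 left)
September 1 → October 1: 30 - 1 + 1 = 30 days (59 - 30 = 29 left)
October 1 + 29 = October 30, 2002

October 30, 2002


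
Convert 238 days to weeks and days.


Weeks: 238 ÷ 7 = 34 remainder 0

34 weeks 0 days


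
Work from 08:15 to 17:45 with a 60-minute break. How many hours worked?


8h 30m (510 minutes)

Total time = (17×60+45) - (8×60+15)
= 1065 - 495 = 570 min
Minus break: 570 - 60 = 510 min
= 8h 30m


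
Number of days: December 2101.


Month: December (month 12)
December has 31 days

31 days


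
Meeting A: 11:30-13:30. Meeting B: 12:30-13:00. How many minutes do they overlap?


30 minutes

Meeting A: 690-810 (in minutes from midnight)
Meeting B: 750-780
Overlap start = max(690, 750) = 750
Overlap end = min(810, 780) = 780
Overlap = max(0, 780 - 750) = 30 min


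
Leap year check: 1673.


No

Rules: divisible by 4 AND (not by 100 OR by 400)
1673 ÷ 4 = 418 remainder 1 → not divisible by 4
Not divisible by 4 → not a leap year


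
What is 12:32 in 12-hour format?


12:32 PM

Hour: 12
12 → 12 PM (noon)


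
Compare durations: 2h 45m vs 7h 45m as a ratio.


11:31 (0.35)

Duration 1: 165 minutes
Duration 2: 465 minutes
Ratio = 165:465
GCD = 15
Simplified = 11:31
As a decimal: 11/31 ≈ 0.35


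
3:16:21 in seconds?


Hours: 3 × 3600 = 10800
Minutes: 16 × 60 = 960
Seconds: 21
Total = 10800 + 960 + 21 = 11781

11781 seconds


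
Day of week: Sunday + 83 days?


Start: Sunday (index 6)
(6 + 83) mod 7
= 89 mod 7
= 5
Index 5 → Saturday

Saturday


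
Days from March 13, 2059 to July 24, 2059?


133 days

From March 13, 2059 to July 24, 2059
Rest of March 2059: 31 - 13 = 18
Full months: April 30, May 31, June 30
Days into July 2059: 24
Total = 18 + 30 + 31 + 30 + 24 = 133 days


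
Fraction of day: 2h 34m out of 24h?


Total minutes: 2×60 + 34 = 154
Day = 24×60 = 1440 minutes
Fraction = 154/1440 ≈ 0.1069
As a percentage: 154/1440 × 100 ≈ 10.69%

0.1069 (10.69%)


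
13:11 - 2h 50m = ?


10:21

Start: 791 minutes from midnight
Subtract: 170 minutes
Remaining: 791 - 170 = 621
Hours: 10, Minutes: 21


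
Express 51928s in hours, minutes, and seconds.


Hours: 51928 ÷ 3600 = 14 remainder 1528
Minutes: 1528 ÷ 60 = 25 remainder 28
Seconds: 28

14h 25m 28s


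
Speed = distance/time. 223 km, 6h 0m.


37.2 km/h

Distance: 223 km
Time: 6 hours
Speed = 223 / 6 ≈ 37.2 km/h


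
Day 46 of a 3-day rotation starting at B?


Shift B

Shifts: A, B, C
Start: B (index 1)
Day 46: (1 + 46 - 1) mod 3
= 46 mod 3
= 1
Index 1 → shift B


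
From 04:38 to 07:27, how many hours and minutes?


End time in minutes: 7×60 + 27 = 447
Start time in minutes: 4×60 + 38 = 278
Difference = 447 - 278 = 169 minutes
= 2 hours 49 minutes

2h 49m


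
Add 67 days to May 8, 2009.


July 14, 2009

Start: May 8, 2009
Add 67 days
May 8 → June 1: 31 - 8 + 1 = 24 days (67 - 24 = 43 left)
June 1 → July 1: 30 - 1 + 1 = 30 days (43 - 30 = 13 left)
July 1 + 13 = July 14, 2009


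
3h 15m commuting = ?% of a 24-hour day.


13.5%

Time: 195 minutes
Day: 1440 minutes
Percentage = (195/1440) × 100 ≈ 13.5%


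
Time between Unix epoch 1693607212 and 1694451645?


Difference = 1694451645 - 1693607212 = 844433 seconds
In hours: 844433 / 3600 ≈ 234.6
In days: 844433 / 86400 ≈ 9.77

844433 seconds (234.6 hours / 9.77 days)


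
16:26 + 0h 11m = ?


Start: 986 minutes from midnight
Add: 11 minutes
Total: 997 minutes
Hours: 997 ÷ 60 = 16 remainder 37

16:37


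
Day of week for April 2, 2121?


Zeller's congruence:
q=2, m=4, k=21, j=21
h = (2 + ⌊13×5/5⌋ + 21 + ⌊21/4⌋ + ⌊21/4⌋ - 2×21) mod 7
= (2 + 13 + 21 + 5 + 5 - 42) mod 7
= 4 mod 7 = 4
h=4 → Wednesday

Wednesday


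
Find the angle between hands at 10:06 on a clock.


Hour hand = 10×30 + 6×0.5 = 303.0°
Minute hand = 6×6 = 36°
Difference = |303.0 - 36| = 267.0°
Since > 180°: 360 - 267.0 = 93.0°

93.0°


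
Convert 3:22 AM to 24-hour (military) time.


Input: 3:22 AM
AM hour stays: 3

03:22


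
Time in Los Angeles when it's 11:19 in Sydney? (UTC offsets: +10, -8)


Time difference = UTC-8 - UTC+10 = -18 hours
New hour = (11 -18) mod 24
= -7 mod 24 = 17
Minutes unchanged → 17:19; -7 < 0 → previous day

17:19 (previous day)


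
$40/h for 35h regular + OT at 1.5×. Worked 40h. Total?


Regular: 35h × $40 = $1400.00
Overtime: 40 - 35 = 5h
OT pay: 5h × $40 × 1.5 = $300.00
Total = $1400.00 + $300.00 = $1700.00

$1700.00


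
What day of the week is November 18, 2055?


Zeller's congruence:
q=18, m=11, k=55, j=20
h = (18 + ⌊13×12/5⌋ + 55 + ⌊55/4⌋ + ⌊20/4⌋ - 2×20) mod 7
= (18 + 31 + 55 + 13 + 5 - 40) mod 7
= 82 mod 7 = 5
h=5 → Thursday

Thursday


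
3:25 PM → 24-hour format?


Input: 3:25 PM
PM: 3 + 12 = 15

15:25


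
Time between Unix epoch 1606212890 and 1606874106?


661216 seconds (183.7 hours / 7.65 days)

Difference = 1606874106 - 1606212890 = 661216 seconds
In hours: 661216 / 3600 ≈ 183.7
In days: 661216 / 86400 ≈ 7.65


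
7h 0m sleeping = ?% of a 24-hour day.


29.2%

Time: 420 minutes
Day: 1440 minutes
Percentage = (420/1440) × 100 ≈ 29.2%


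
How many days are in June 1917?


30 days

Month: June (month 6)
June has 30 days


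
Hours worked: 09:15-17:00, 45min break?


Total time = (17×60+0) - (9×60+15)
= 1020 - 555 = 465 min
Minus break: 465 - 45 = 420 min
= 7h 0m

7h 0m (420 minutes)


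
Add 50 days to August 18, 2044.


Start: August 18, 2044
Add 50 days
August 18 → September 1: 31 - 18 + 1 = 14 days (50 - 14 = 36 left)
September 1 → October 1: 30 - 1 + 1 = 30 days (36 - 30 = 6 left)
October 1 + 6 = October 7, 2044

October 7, 2044


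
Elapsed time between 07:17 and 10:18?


3h 1m

End time in minutes: 10×60 + 18 = 618
Start time in minutes: 7×60 + 17 = 437
Difference = 618 - 437 = 181 minutes
= 3 hours 1 minutes


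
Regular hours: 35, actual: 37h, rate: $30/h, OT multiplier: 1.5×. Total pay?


$1140.00

Regular: 35h × $30 = $1050.00
Overtime: 37 - 35 = 2h
OT pay: 2h × $30 × 1.5 = $90.00
Total = $1050.00 + $90.00 = $1140.00


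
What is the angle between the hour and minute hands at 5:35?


42.5°

Hour hand = 5×30 + 35×0.5 = 167.5°
Minute hand = 35×6 = 210°
Difference = |167.5 - 210| = 42.5°


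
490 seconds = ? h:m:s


0h 8m 10s

Hours: 490 ÷ 3600 = 0 remainder 490
Minutes: 490 ÷ 60 = 8 remainder 10
Seconds: 10


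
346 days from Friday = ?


Start: Friday (index 4)
(4 + 346) mod 7
= 350 mod 7
= 0
Index 0 → Monday

Monday


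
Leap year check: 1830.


No

Rules: divisible by 4 AND (not by 100 OR by 400)
1830 ÷ 4 = 457 remainder 2 → not divisible by 4
Not divisible by 4 → not a leap year


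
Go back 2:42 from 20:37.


Start: 1237 minutes from midnight
Subtract: 162 minutes
Remaining: 1237 - 162 = 1075
Hours: 17, Minutes: 55

17:55


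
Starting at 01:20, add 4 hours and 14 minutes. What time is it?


Start: 80 minutes from midnight
Add: 254 minutes
Total: 334 minutes
Hours: 334 ÷ 60 = 5 remainder 34

05:34


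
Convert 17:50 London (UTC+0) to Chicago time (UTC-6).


11:50

Time difference = UTC-6 - UTC+0 = -6 hours
New hour = (17 -6) mod 24
= 11 mod 24 = 11
Minutes unchanged → 11:50


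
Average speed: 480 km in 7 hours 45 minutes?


Distance: 480 km
Time: 7h 45m = 465 min = 465/60 = 31/4 hours
Speed = 480 ÷ (31/4) = 480 × 4 / 31 = 1920/31 ≈ 61.9 km/h

61.9 km/h


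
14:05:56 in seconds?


Hours: 14 × 3600 = 50400
Minutes: 5 × 60 = 300
Seconds: 56
Total = 50400 + 300 + 56 = 50756

50756 seconds


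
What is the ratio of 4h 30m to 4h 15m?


Duration 1: 270 minutes
Duration 2: 255 minutes
Ratio = 270:255
GCD = 15
Simplified = 18:17
As a decimal: 18/17 ≈ 1.06

18:17 (1.06)


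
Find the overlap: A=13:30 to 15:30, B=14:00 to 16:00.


90 minutes

Meeting A: 810-930 (in minutes from midnight)
Meeting B: 840-960
Overlap start = max(810, 840) = 840
Overlap end = min(930, 960) = 930
Overlap = max(0, 930 - 840) = 90 min


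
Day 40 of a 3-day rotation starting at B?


Shifts: A, B, C
Start: B (index 1)
Day 40: (1 + 40 - 1) mod 3
= 40 mod 3
= 1
Index 1 → shift B

Shift B


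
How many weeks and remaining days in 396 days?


56 weeks 4 days

Weeks: 396 ÷ 7 = 56 remainder 4


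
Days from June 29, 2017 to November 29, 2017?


153 days

From June 29, 2017 to November 29, 2017
Rest of June 2017: 30 - 29 = 1
Full months: July 31, August 31, September 30, October 31
Days into November 2017: 29
Total = 1 + 31 + 31 + 30 + 31 + 29 = 153 days


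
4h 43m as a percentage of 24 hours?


Total minutes: 4×60 + 43 = 283
Day = 24×60 = 1440 minutes
Fraction = 283/1440 ≈ 0.1965
As a percentage: 283/1440 × 100 ≈ 19.65%

0.1965 (19.65%)


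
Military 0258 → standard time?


Hour: 2
2 < 12 → AM

2:58 AM


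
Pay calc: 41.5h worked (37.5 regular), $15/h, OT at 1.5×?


Regular: 37.5h × $15 = $562.50
Overtime: 41.5 - 37.5 = 4.0h
OT pay: 4.0h × $15 × 1.5 = $90.00
Total = $562.50 + $90.00 = $652.50

$652.50


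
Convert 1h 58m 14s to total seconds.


Hours: 1 × 3600 = 3600
Minutes: 58 × 60 = 3480
Seconds: 14
Total = 3600 + 3480 + 14 = 7094

7094 seconds


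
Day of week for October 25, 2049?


Monday

Zeller's congruence:
q=25, m=10, k=49, j=20
h = (25 + ⌊13×11/5⌋ + 49 + ⌊49/4⌋ + ⌊20/4⌋ - 2×20) mod 7
= (25 + 28 + 49 + 12 + 5 - 40) mod 7
= 79 mod 7 = 2
h=2 → Monday


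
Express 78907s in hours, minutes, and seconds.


21h 55m 7s

Hours: 78907 ÷ 3600 = 21 remainder 3307
Minutes: 3307 ÷ 60 = 55 remainder 7
Seconds: 7


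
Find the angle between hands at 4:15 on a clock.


37.5°

Hour hand = 4×30 + 15×0.5 = 127.5°
Minute hand = 15×6 = 90°
Difference = |127.5 - 90| = 37.5°


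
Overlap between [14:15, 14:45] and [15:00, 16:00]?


Meeting A: 855-885 (in minutes from midnight)
Meeting B: 900-960
Overlap start = max(855, 900) = 900
Overlap end = min(885, 960) = 885
Overlap = max(0, 885 - 900) = 0 min

0 minutes


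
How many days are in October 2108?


31 days

Month: October (month 10)
October has 31 days


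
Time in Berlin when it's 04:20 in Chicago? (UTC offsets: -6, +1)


Time difference = UTC+1 - UTC-6 = +7 hours
New hour = (4 + 7) mod 24
= 11 mod 24 = 11
Minutes unchanged → 11:20

11:20


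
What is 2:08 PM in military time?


Input: 2:08 PM
PM: 2 + 12 = 14

14:08


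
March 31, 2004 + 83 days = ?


Start: March 31, 2004
Add 83 days
March 31 → April 1: 31 - 31 + 1 = 1 days (83 - 1 = 82 left)
April 1 → May 1: 30 - 1 + 1 = 30 days (82 - 30 = 52 left)
May 1 → June 1: 31 - 1 + 1 = 31 days (52 - 31 = 21 left)
June 1 + 21 = June 22, 2004

June 22, 2004


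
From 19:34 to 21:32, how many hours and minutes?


1h 58m

End time in minutes: 21×60 + 32 = 1292
Start time in minutes: 19×60 + 34 = 1174
Difference = 1292 - 1174 = 118 minutes
= 1 hours 58 minutes


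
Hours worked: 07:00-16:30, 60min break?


Total time = (16×60+30) - (7×60+0)
= 990 - 420 = 570 min
Minus break: 570 - 60 = 510 min
= 8h 30m

8h 30m (510 minutes)


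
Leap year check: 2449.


Rules: divisible by 4 AND (not by 100 OR by 400)
2449 ÷ 4 = 612 remainder 1 → not divisible by 4
Not divisible by 4 → not a leap year

No


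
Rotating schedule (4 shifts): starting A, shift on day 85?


Shifts: A, B, C, D
Start: A (index 0)
Day 85: (0 + 85 - 1) mod 4
= 84 mod 4
= 0
Index 0 → shift A

Shift A


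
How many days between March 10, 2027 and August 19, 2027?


162 days

From March 10, 2027 to August 19, 2027
Rest of March 2027: 31 - 10 = 21
Full months: April 30, May 31, June 30, July 31
Days into August 2027: 19
Total = 21 + 30 + 31 + 30 + 31 + 19 = 162 days


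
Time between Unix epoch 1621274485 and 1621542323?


Difference = 1621542323 - 1621274485 = 267838 seconds
In hours: 267838 / 3600 ≈ 74.4
In days: 267838 / 86400 ≈ 3.10

267838 seconds (74.4 hours / 3.10 days)


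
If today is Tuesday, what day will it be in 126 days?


Tuesday

Start: Tuesday (index 1)
(1 + 126) mod 7
= 127 mod 7
= 1
Index 1 → Tuesday


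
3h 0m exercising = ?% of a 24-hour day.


12.5%

Time: 180 minutes
Day: 1440 minutes
Percentage = (180/1440) × 100 = 12.5%


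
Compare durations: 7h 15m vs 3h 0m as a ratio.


Duration 1: 435 minutes
Duration 2: 180 minutes
Ratio = 435:180
GCD = 15
Simplified = 29:12
As a decimal: 29/12 ≈ 2.42

29:12 (2.42)


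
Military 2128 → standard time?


Hour: 21
21 - 12 = 9 → PM

9:28 PM


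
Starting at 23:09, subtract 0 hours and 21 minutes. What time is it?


Start: 1389 minutes from midnight
Subtract: 21 minutes
Remaining: 1389 - 21 = 1368
Hours: 22, Minutes: 48

22:48


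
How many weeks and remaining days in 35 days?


Weeks: 35 ÷ 7 = 5 remainder 0

5 weeks 0 days


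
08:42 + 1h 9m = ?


09:51

Start: 522 minutes from midnight
Add: 69 minutes
Total: 591 minutes
Hours: 591 ÷ 60 = 9 remainder 51


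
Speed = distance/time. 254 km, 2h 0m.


Distance: 254 km
Time: 2 hours
Speed = 254 / 2 = 127.0 km/h

127.0 km/h


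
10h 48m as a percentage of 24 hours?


0.4500 (45.00%)

Total minutes: 10×60 + 48 = 648
Day = 24×60 = 1440 minutes
Fraction = 648/1440 = 0.4500
As a percentage: 648/1440 × 100 = 45.00%


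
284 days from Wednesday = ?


Sunday

Start: Wednesday (index 2)
(2 + 284) mod 7
= 286 mod 7
= 6
Index 6 → Sunday


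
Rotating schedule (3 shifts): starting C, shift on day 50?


Shift A

Shifts: A, B, C
Start: C (index 2)
Day 50: (2 + 50 - 1) mod 3
= 51 mod 3
= 0
Index 0 → shift A


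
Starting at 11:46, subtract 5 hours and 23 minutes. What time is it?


Start: 706 minutes from midnight
Subtract: 323 minutes
Remaining: 706 - 323 = 383
Hours: 6, Minutes: 23

06:23


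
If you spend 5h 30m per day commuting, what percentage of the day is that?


Time: 330 minutes
Day: 1440 minutes
Percentage = (330/1440) × 100 ≈ 22.9%

22.9%


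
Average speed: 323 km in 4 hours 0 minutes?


80.8 km/h

Distance: 323 km
Time: 4 hours
Speed = 323 / 4 ≈ 80.8 km/h


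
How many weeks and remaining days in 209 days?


Weeks: 209 ÷ 7 = 29 remainder 6

29 weeks 6 days


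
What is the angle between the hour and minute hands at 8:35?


47.5°

Hour hand = 8×30 + 35×0.5 = 257.5°
Minute hand = 35×6 = 210°
Difference = |257.5 - 210| = 47.5°


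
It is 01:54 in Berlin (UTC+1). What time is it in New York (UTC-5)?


19:54 (previous day)

Time difference = UTC-5 - UTC+1 = -6 hours
New hour = (1 -6) mod 24
= -5 mod 24 = 19
Minutes unchanged → 19:54; -5 < 0 → previous day


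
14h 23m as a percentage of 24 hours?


Total minutes: 14×60 + 23 = 863
Day = 24×60 = 1440 minutes
Fraction = 863/1440 ≈ 0.5993
As a percentage: 863/1440 × 100 ≈ 59.93%

0.5993 (59.93%)


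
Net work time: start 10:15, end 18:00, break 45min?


7h 0m (420 minutes)

Total time = (18×60+0) - (10×60+15)
= 1080 - 615 = 465 min
Minus break: 465 - 45 = 420 min
= 7h 0m


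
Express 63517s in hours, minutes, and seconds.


17h 38m 37s

Hours: 63517 ÷ 3600 = 17 remainder 2317
Minutes: 2317 ÷ 60 = 38 remainder 37
Seconds: 37


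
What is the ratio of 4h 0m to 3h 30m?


Duration 1: 240 minutes
Duration 2: 210 minutes
Ratio = 240:210
GCD = 30
Simplified = 8:7
As a decimal: 8/7 ≈ 1.14

8:7 (1.14)


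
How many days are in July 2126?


Month: July (month 7)
July has 31 days

31 days


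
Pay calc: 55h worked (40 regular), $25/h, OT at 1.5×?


Regular: 40h × $25 = $1000.00
Overtime: 55 - 40 = 15h
OT pay: 15h × $25 × 1.5 = $562.50
Total = $1000.00 + $562.50 = $1562.50

$1562.50


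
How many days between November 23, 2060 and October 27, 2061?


338 days

From November 23, 2060 to October 27, 2061
Rest of November 2060: 30 - 23 = 7
Full months: December 31, January 31, February 2061 28, March 31, April 30, May 31, June 30, July 31, August 31, September 30
Days into October 2061: 27
Total = 7 + 31 + 31 + 28 + 31 + 30 + 31 + 30 + 31 + 31 + 30 + 27 = 338 days


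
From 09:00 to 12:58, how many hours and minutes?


3h 58m

End time in minutes: 12×60 + 58 = 778
Start time in minutes: 9×60 + 0 = 540
Difference = 778 - 540 = 238 minutes
= 3 hours 58 minutes


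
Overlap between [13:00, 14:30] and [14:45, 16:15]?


Meeting A: 780-870 (in minutes from midnight)
Meeting B: 885-975
Overlap start = max(780, 885) = 885
Overlap end = min(870, 975) = 870
Overlap = max(0, 870 - 885) = 0 min

0 minutes


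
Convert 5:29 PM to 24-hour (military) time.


Input: 5:29 PM
PM: 5 + 12 = 17

17:29


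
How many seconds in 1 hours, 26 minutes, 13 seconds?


5173 seconds

Hours: 1 × 3600 = 3600
Minutes: 26 × 60 = 1560
Seconds: 13
Total = 3600 + 1560 + 13 = 5173


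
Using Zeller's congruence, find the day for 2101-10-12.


Zeller's congruence:
q=12, m=10, k=1, j=21
h = (12 + ⌊13×11/5⌋ + 1 + ⌊1/4⌋ + ⌊21/4⌋ - 2×21) mod 7
= (12 + 28 + 1 + 0 + 5 - 42) mod 7
= 4 mod 7 = 4
h=4 → Wednesday

Wednesday


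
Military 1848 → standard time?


Hour: 18
18 - 12 = 6 → PM

6:48 PM


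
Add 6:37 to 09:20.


15:57

Start: 560 minutes from midnight
Add: 397 minutes
Total: 957 minutes
Hours: 957 ÷ 60 = 15 remainder 57


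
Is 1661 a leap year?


No

Rules: divisible by 4 AND (not by 100 OR by 400)
1661 ÷ 4 = 415 remainder 1 → not divisible by 4
Not divisible by 4 → not a leap year


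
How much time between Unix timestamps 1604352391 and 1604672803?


320412 seconds (89.0 hours / 3.71 days)

Difference = 1604672803 - 1604352391 = 320412 seconds
In hours: 320412 / 3600 ≈ 89.0
In days: 320412 / 86400 ≈ 3.71


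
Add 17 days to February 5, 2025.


Start: February 5, 2025
Add 17 days
February 5 + 17 = February 22, 2025

February 22, 2025


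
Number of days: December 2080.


31 days

Month: December (month 12)
December has 31 days


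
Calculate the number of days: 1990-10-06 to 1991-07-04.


From October 6, 1990 to July 4, 1991
Rest of October 1990: 31 - 6 = 25
Full months: November 30, December 31, January 31, February 1991 28, March 31, April 30, May 31, June 30
Days into July 1991: 4
Total = 25 + 30 + 31 + 31 + 28 + 31 + 30 + 31 + 30 + 4 = 271 days

271 days


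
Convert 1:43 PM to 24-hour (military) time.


Input: 1:43 PM
PM: 1 + 12 = 13

13:43


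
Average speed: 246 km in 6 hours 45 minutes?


36.4 km/h

Distance: 246 km
Time: 6h 45m = 405 min = 405/60 = 27/4 hours
Speed = 246 ÷ (27/4) = 246 × 4 / 27 = 984/27 ≈ 36.4 km/h


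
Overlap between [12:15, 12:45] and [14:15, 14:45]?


0 minutes

Meeting A: 735-765 (in minutes from midnight)
Meeting B: 855-885
Overlap start = max(735, 855) = 855
Overlap end = min(765, 885) = 765
Overlap = max(0, 765 - 855) = 0 min


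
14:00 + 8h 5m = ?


22:05

Start: 840 minutes from midnight
Add: 485 minutes
Total: 1325 minutes
Hours: 1325 ÷ 60 = 22 remainder 5


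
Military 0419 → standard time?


4:19 AM

Hour: 4
4 < 12 → AM


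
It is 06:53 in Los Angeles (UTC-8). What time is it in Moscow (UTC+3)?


17:53

Time difference = UTC+3 - UTC-8 = +11 hours
New hour = (6 + 11) mod 24
= 17 mod 24 = 17
Minutes unchanged → 17:53


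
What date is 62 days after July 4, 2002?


Start: July 4, 2002
Add 62 days
July 4 → August 1: 31 - 4 + 1 = 28 days (62 - 28 = 34 left)
August 1 → September 1: 31 - 1 + 1 = 31 days (34 - 31 = 3 left)
September 1 + 3 = September 4, 2002

September 4, 2002


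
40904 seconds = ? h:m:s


Hours: 40904 ÷ 3600 = 11 remainder 1304
Minutes: 1304 ÷ 60 = 21 remainder 44
Seconds: 44

11h 21m 44s


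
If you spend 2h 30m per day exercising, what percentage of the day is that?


Time: 150 minutes
Day: 1440 minutes
Percentage = (150/1440) × 100 ≈ 10.4%

10.4%


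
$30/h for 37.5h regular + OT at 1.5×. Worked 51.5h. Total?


Regular: 37.5h × $30 = $1125.00
Overtime: 51.5 - 37.5 = 14.0h
OT pay: 14.0h × $30 × 1.5 = $630.00
Total = $1125.00 + $630.00 = $1755.00

$1755.00


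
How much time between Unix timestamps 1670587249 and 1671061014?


473765 seconds (131.6 hours / 5.48 days)

Difference = 1671061014 - 1670587249 = 473765 seconds
In hours: 473765 / 3600 ≈ 131.6
In days: 473765 / 86400 ≈ 5.48


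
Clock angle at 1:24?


102.0°

Hour hand = 1×30 + 24×0.5 = 42.0°
Minute hand = 24×6 = 144°
Difference = |42.0 - 144| = 102.0°


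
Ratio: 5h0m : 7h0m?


5:7 (0.71)

Duration 1: 300 minutes
Duration 2: 420 minutes
Ratio = 300:420
GCD = 60
Simplified = 5:7
As a decimal: 5/7 ≈ 0.71


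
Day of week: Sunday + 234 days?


Start: Sunday (index 6)
(6 + 234) mod 7
= 240 mod 7
= 2
Index 2 → Wednesday

Wednesday


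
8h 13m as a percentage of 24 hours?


0.3424 (34.24%)

Total minutes: 8×60 + 13 = 493
Day = 24×60 = 1440 minutes
Fraction = 493/1440 ≈ 0.3424
As a percentage: 493/1440 × 100 ≈ 34.24%


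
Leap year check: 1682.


Rules: divisible by 4 AND (not by 100 OR by 400)
1682 ÷ 4 = 420 remainder 2 → not divisible by 4
Not divisible by 4 → not a leap year

No


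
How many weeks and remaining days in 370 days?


52 weeks 6 days

Weeks: 370 ÷ 7 = 52 remainder 6


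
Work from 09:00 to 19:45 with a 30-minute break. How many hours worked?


Total time = (19×60+45) - (9×60+0)
= 1185 - 540 = 645 min
Minus break: 645 - 30 = 615 min
= 10h 15m

10h 15m (615 minutes)


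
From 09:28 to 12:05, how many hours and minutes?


2h 37m

End time in minutes: 12×60 + 5 = 725
Start time in minutes: 9×60 + 28 = 568
Difference = 725 - 568 = 157 minutes
= 2 hours 37 minutes


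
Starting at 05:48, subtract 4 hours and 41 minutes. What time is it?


01:07

Start: 348 minutes from midnight
Subtract: 281 minutes
Remaining: 348 - 281 = 67
Hours: 1, Minutes: 7


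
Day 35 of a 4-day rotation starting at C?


Shifts: A, B, C, D
Start: C (index 2)
Day 35: (2 + 35 - 1) mod 4
= 36 mod 4
= 0
Index 0 → shift A

Shift A


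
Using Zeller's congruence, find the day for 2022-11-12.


Saturday

Zeller's congruence:
q=12, m=11, k=22, j=20
h = (12 + ⌊13×12/5⌋ + 22 + ⌊22/4⌋ + ⌊20/4⌋ - 2×20) mod 7
= (12 + 31 + 22 + 5 + 5 - 40) mod 7
= 35 mod 7 = 0
h=0 → Saturday


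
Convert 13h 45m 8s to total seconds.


49508 seconds

Hours: 13 × 3600 = 46800
Minutes: 45 × 60 = 2700
Seconds: 8
Total = 46800 + 2700 + 8 = 49508


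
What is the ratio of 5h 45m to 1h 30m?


Duration 1: 345 minutes
Duration 2: 90 minutes
Ratio = 345:90
GCD = 15
Simplified = 23:6
As a decimal: 23/6 ≈ 3.83

23:6 (3.83)


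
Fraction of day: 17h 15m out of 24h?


Total minutes: 17×60 + 15 = 1035
Day = 24×60 = 1440 minutes
Fraction = 1035/1440 ≈ 0.7188
As a percentage: 1035/1440 × 100 ≈ 71.88%

0.7188 (71.88%)


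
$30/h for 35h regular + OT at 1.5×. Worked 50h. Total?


Regular: 35h × $30 = $1050.00
Overtime: 50 - 35 = 15h
OT pay: 15h × $30 × 1.5 = $675.00
Total = $1050.00 + $675.00 = $1725.00

$1725.00


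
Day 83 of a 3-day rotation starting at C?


Shift A

Shifts: A, B, C
Start: C (index 2)
Day 83: (2 + 83 - 1) mod 3
= 84 mod 3
= 0
Index 0 → shift A


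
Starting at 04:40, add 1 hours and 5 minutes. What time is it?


05:45

Start: 280 minutes from midnight
Add: 65 minutes
Total: 345 minutes
Hours: 345 ÷ 60 = 5 remainder 45


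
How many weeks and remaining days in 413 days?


59 weeks 0 days

Weeks: 413 ÷ 7 = 59 remainder 0


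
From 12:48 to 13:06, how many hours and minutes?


End time in minutes: 13×60 + 6 = 786
Start time in minutes: 12×60 + 48 = 768
Difference = 786 - 768 = 18 minutes
= 0 hours 18 minutes

0h 18m


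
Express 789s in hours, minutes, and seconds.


Hours: 789 ÷ 3600 = 0 remainder 789
Minutes: 789 ÷ 60 = 13 remainder 9
Seconds: 9

0h 13m 9s


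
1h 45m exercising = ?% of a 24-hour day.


7.3%

Time: 105 minutes
Day: 1440 minutes
Percentage = (105/1440) × 100 ≈ 7.3%


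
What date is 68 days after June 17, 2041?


Start: June 17, 2041
Add 68 days
June 17 → July 1: 30 - 17 + 1 = 14 days (68 - 14 = 54 left)
July 1 → August 1: 31 - 1 + 1 = 31 days (54 - 31 = 23 left)
August 1 + 23 = August 24, 2041

August 24, 2041


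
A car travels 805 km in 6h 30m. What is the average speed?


123.8 km/h

Distance: 805 km
Time: 6h 30m = 390 min = 390/60 = 13/2 hours
Speed = 805 ÷ (13/2) = 805 × 2 / 13 = 1610/13 ≈ 123.8 km/h


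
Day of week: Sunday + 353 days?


Start: Sunday (index 6)
(6 + 353) mod 7
= 359 mod 7
= 2
Index 2 → Wednesday

Wednesday


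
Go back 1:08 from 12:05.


Start: 725 minutes from midnight
Subtract: 68 minutes
Remaining: 725 - 68 = 657
Hours: 10, Minutes: 57

10:57


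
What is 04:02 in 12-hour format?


4:02 AM

Hour: 4
4 < 12 → AM


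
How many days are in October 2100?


31 days

Month: October (month 10)
October has 31 days


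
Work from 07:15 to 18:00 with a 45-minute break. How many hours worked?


Total time = (18×60+0) - (7×60+15)
= 1080 - 435 = 645 min
Minus break: 645 - 45 = 600 min
= 10h 0m

10h 0m (600 minutes)


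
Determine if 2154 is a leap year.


Rules: divisible by 4 AND (not by 100 OR by 400)
2154 ÷ 4 = 538 remainder 2 → not divisible by 4
Not divisible by 4 → not a leap year

No


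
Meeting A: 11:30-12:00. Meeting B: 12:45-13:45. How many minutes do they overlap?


Meeting A: 690-720 (in minutes from midnight)
Meeting B: 765-825
Overlap start = max(690, 765) = 765
Overlap end = min(720, 825) = 720
Overlap = max(0, 720 - 765) = 0 min

0 minutes


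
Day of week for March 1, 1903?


Sunday

Zeller's congruence:
q=1, m=3, k=3, j=19
h = (1 + ⌊13×4/5⌋ + 3 + ⌊3/4⌋ + ⌊19/4⌋ - 2×19) mod 7
= (1 + 10 + 3 + 0 + 4 - 38) mod 7
= -20 mod 7 = 1
h=1 → Sunday


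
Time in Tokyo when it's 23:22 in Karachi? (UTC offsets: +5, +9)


Time difference = UTC+9 - UTC+5 = +4 hours
New hour = (23 + 4) mod 24
= 27 mod 24 = 3
Minutes unchanged → 03:22; 27 ≥ 24 → next day

03:22 (next day)


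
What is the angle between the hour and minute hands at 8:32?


64.0°

Hour hand = 8×30 + 32×0.5 = 256.0°
Minute hand = 32×6 = 192°
Difference = |256.0 - 192| = 64.0°


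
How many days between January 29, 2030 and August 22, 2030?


From January 29, 2030 to August 22, 2030
Rest of January 2030: 31 - 29 = 2
Full months: February 2030 28, March 31, April 30, May 31, June 30, July 31
Days into August 2030: 22
Total = 2 + 28 + 31 + 30 + 31 + 30 + 31 + 22 = 205 days

205 days


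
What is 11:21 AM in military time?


11:21

Input: 11:21 AM
AM hour stays: 11


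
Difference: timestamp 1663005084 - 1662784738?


Difference = 1663005084 - 1662784738 = 220346 seconds
In hours: 220346 / 3600 ≈ 61.2
In days: 220346 / 86400 ≈ 2.55

220346 seconds (61.2 hours / 2.55 days)


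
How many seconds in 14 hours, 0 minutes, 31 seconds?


50431 seconds

Hours: 14 × 3600 = 50400
Minutes: 0 × 60 = 0
Seconds: 31
Total = 50400 + 0 + 31 = 50431


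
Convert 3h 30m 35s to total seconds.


Hours: 3 × 3600 = 10800
Minutes: 30 × 60 = 1800
Seconds: 35
Total = 10800 + 1800 + 35 = 12635

12635 seconds


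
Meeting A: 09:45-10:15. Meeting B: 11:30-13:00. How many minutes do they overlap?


Meeting A: 585-615 (in minutes from midnight)
Meeting B: 690-780
Overlap start = max(585, 690) = 690
Overlap end = min(615, 780) = 615
Overlap = max(0, 615 - 690) = 0 min

0 minutes


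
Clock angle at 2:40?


160.0°

Hour hand = 2×30 + 40×0.5 = 80.0°
Minute hand = 40×6 = 240°
Difference = |80.0 - 240| = 160.0°


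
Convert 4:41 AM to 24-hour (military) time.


04:41

Input: 4:41 AM
AM hour stays: 4


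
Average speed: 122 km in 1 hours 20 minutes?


91.5 km/h

Distance: 122 km
Time: 1h 20m = 80 min = 80/60 = 4/3 hours
Speed = 122 ÷ (4/3) = 122 × 3 / 4 = 366/4 = 91.5 km/h


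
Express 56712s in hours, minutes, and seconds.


Hours: 56712 ÷ 3600 = 15 remainder 2712
Minutes: 2712 ÷ 60 = 45 remainder 12
Seconds: 12

15h 45m 12s


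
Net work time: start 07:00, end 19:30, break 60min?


Total time = (19×60+30) - (7×60+0)
= 1170 - 420 = 750 min
Minus break: 750 - 60 = 690 min
= 11h 30m

11h 30m (690 minutes)


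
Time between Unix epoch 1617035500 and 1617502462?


Difference = 1617502462 - 1617035500 = 466962 seconds
In hours: 466962 / 3600 ≈ 129.7
In days: 466962 / 86400 ≈ 5.40

466962 seconds (129.7 hours / 5.40 days)


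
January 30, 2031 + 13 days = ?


February 12, 2031

Start: January 30, 2031
Add 13 days
January 30 → February 1: 31 - 30 + 1 = 2 days (13 - 2 = 11 left)
February 1 + 11 = February 12, 2031


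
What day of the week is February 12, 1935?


Tuesday

Zeller's congruence:
q=12, m=14, k=34, j=19
h = (12 + ⌊13×15/5⌋ + 34 + ⌊34/4⌋ + ⌊19/4⌋ - 2×19) mod 7
= (12 + 39 + 34 + 8 + 4 - 38) mod 7
= 59 mod 7 = 3
h=3 → Tuesday


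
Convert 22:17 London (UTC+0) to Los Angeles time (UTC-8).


14:17

Time difference = UTC-8 - UTC+0 = -8 hours
New hour = (22 -8) mod 24
= 14 mod 24 = 14
Minutes unchanged → 14:17


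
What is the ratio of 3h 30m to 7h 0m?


Duration 1: 210 minutes
Duration 2: 420 minutes
Ratio = 210:420
GCD = 210
Simplified = 1:2
As a decimal: 1/2 = 0.50

1:2 (0.50)


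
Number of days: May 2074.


31 days

Month: May (month 5)
May has 31 days


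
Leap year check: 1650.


No

Rules: divisible by 4 AND (not by 100 OR by 400)
1650 ÷ 4 = 412 remainder 2 → not divisible by 4
Not divisible by 4 → not a leap year


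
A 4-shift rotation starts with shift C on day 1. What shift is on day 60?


Shift B

Shifts: A, B, C, D
Start: C (index 2)
Day 60: (2 + 60 - 1) mod 4
= 61 mod 4
= 1
Index 1 → shift B


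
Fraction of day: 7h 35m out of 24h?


0.3160 (31.60%)

Total minutes: 7×60 + 35 = 455
Day = 24×60 = 1440 minutes
Fraction = 455/1440 ≈ 0.3160
As a percentage: 455/1440 × 100 ≈ 31.60%


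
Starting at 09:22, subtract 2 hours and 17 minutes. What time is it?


07:05

Start: 562 minutes from midnight
Subtract: 137 minutes
Remaining: 562 - 137 = 425
Hours: 7, Minutes: 5


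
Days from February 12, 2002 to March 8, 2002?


From February 12, 2002 to March 8, 2002
Rest of February 2002: 28 - 12 = 16
Days into March 2002: 8
Total = 16 + 8 = 24 days

24 days


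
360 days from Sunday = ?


Start: Sunday (index 6)
(6 + 360) mod 7
= 366 mod 7
= 2
Index 2 → Wednesday

Wednesday


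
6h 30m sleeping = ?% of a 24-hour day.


Time: 390 minutes
Day: 1440 minutes
Percentage = (390/1440) × 100 ≈ 27.1%

27.1%


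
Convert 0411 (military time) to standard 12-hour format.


4:11 AM

Hour: 4
4 < 12 → AM


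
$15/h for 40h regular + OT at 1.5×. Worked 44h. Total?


$690.00

Regular: 40h × $15 = $600.00
Overtime: 44 - 40 = 4h
OT pay: 4h × $15 × 1.5 = $90.00
Total = $600.00 + $90.00 = $690.00


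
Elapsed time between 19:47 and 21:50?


End time in minutes: 21×60 + 50 = 1310
Start time in minutes: 19×60 + 47 = 1187
Difference = 1310 - 1187 = 123 minutes
= 2 hours 3 minutes

2h 3m


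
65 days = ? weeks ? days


9 weeks 2 days

Weeks: 65 ÷ 7 = 9 remainder 2


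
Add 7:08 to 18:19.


01:27 (next day)

Start: 1099 minutes from midnight
Add: 428 minutes
Total: 1527 minutes
Hours: 1527 ÷ 60 = 25 remainder 27
25 ≥ 24 → 25 - 24 = 1 (next day)


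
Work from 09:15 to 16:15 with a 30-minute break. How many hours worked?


6h 30m (390 minutes)

Total time = (16×60+15) - (9×60+15)
= 975 - 555 = 420 min
Minus break: 420 - 30 = 390 min
= 6h 30m


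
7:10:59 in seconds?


Hours: 7 × 3600 = 25200
Minutes: 10 × 60 = 600
Seconds: 59
Total = 25200 + 600 + 59 = 25859

25859 seconds


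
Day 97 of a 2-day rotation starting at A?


Shift A

Shifts: A, B
Start: A (index 0)
Day 97: (0 + 97 - 1) mod 2
= 96 mod 2
= 0
Index 0 → shift A


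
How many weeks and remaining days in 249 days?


Weeks: 249 ÷ 7 = 35 remainder 4

35 weeks 4 days


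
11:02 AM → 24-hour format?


Input: 11:02 AM
AM hour stays: 11

11:02


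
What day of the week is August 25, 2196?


Thursday

Zeller's congruence:
q=25, m=8, k=96, j=21
h = (25 + ⌊13×9/5⌋ + 96 + ⌊96/4⌋ + ⌊21/4⌋ - 2×21) mod 7
= (25 + 23 + 96 + 24 + 5 - 42) mod 7
= 131 mod 7 = 5
h=5 → Thursday


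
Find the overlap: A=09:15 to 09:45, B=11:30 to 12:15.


0 minutes

Meeting A: 555-585 (in minutes from midnight)
Meeting B: 690-735
Overlap start = max(555, 690) = 690
Overlap end = min(585, 735) = 585
Overlap = max(0, 585 - 690) = 0 min


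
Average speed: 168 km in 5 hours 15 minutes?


Distance: 168 km
Time: 5h 15m = 315 min = 315/60 = 21/4 hours
Speed = 168 ÷ (21/4) = 168 × 4 / 21 = 672/21 = 32.0 km/h

32.0 km/h


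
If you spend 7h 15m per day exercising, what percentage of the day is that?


Time: 435 minutes
Day: 1440 minutes
Percentage = (435/1440) × 100 ≈ 30.2%

30.2%


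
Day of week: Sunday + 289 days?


Start: Sunday (index 6)
(6 + 289) mod 7
= 295 mod 7
= 1
Index 1 → Tuesday

Tuesday


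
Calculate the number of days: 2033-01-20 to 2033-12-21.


335 days

From January 20, 2033 to December 21, 2033
Rest of January 2033: 31 - 20 = 11
Full months: February 2033 28, March 31, April 30, May 31, June 30, July 31, August 31, September 30, October 31, November 30
Days into December 2033: 21
Total = 11 + 28 + 31 + 30 + 31 + 30 + 31 + 31 + 30 + 31 + 30 + 21 = 335 days


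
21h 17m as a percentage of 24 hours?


0.8868 (88.68%)

Total minutes: 21×60 + 17 = 1277
Day = 24×60 = 1440 minutes
Fraction = 1277/1440 ≈ 0.8868
As a percentage: 1277/1440 × 100 ≈ 88.68%


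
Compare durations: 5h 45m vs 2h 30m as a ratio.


23:10 (2.30)

Duration 1: 345 minutes
Duration 2: 150 minutes
Ratio = 345:150
GCD = 15
Simplified = 23:10
As a decimal: 23/10 = 2.30


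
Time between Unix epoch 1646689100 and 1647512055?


Difference = 1647512055 - 1646689100 = 822955 seconds
In hours: 822955 / 3600 ≈ 228.6
In days: 822955 / 86400 ≈ 9.52

822955 seconds (228.6 hours / 9.52 days)


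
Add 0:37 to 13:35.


14:12

Start: 815 minutes from midnight
Add: 37 minutes
Total: 852 minutes
Hours: 852 ÷ 60 = 14 remainder 12


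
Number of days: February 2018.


28 days

Month: February (month 2)
February: 28 or 29 (leap year)
2018 leap year? No


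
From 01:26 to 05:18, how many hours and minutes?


3h 52m

End time in minutes: 5×60 + 18 = 318
Start time in minutes: 1×60 + 26 = 86
Difference = 318 - 86 = 232 minutes
= 3 hours 52 minutes


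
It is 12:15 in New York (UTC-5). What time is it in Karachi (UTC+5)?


22:15

Time difference = UTC+5 - UTC-5 = +10 hours
New hour = (12 + 10) mod 24
= 22 mod 24 = 22
Minutes unchanged → 22:15


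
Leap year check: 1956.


Yes

Rules: divisible by 4 AND (not by 100 OR by 400)
1956 ÷ 4 = 489 exactly → divisible by 4
1956 ÷ 100 = 19 remainder 56 → not divisible by 100
Divisible by 4 but not by 100 → leap year


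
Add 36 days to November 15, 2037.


December 21, 2037

Start: November 15, 2037
Add 36 days
November 15 → December 1: 30 - 15 + 1 = 16 days (36 - 16 = 20 left)
December 1 + 20 = December 21, 2037


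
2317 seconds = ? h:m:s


Hours: 2317 ÷ 3600 = 0 remainder 2317
Minutes: 2317 ÷ 60 = 38 remainder 37
Seconds: 37

0h 38m 37s


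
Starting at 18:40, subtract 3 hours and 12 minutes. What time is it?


Start: 1120 minutes from midnight
Subtract: 192 minutes
Remaining: 1120 - 192 = 928
Hours: 15, Minutes: 28

15:28


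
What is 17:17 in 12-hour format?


5:17 PM

Hour: 17
17 - 12 = 5 → PM


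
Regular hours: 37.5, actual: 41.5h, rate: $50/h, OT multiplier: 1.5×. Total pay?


Regular: 37.5h × $50 = $1875.00
Overtime: 41.5 - 37.5 = 4.0h
OT pay: 4.0h × $50 × 1.5 = $300.00
Total = $1875.00 + $300.00 = $2175.00

$2175.00


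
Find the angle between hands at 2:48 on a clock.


Hour hand = 2×30 + 48×0.5 = 84.0°
Minute hand = 48×6 = 288°
Difference = |84.0 - 288| = 204.0°
Since > 180°: 360 - 204.0 = 156.0°

156.0°


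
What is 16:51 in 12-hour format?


4:51 PM

Hour: 16
16 - 12 = 4 → PM


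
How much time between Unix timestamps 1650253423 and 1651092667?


839244 seconds (233.1 hours / 9.71 days)

Difference = 1651092667 - 1650253423 = 839244 seconds
In hours: 839244 / 3600 ≈ 233.1
In days: 839244 / 86400 ≈ 9.71


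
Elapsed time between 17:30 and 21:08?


End time in minutes: 21×60 + 8 = 1268
Start time in minutes: 17×60 + 30 = 1050
Difference = 1268 - 1050 = 218 minutes
= 3 hours 38 minutes

3h 38m


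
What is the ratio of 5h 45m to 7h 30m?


23:30 (0.77)

Duration 1: 345 minutes
Duration 2: 450 minutes
Ratio = 345:450
GCD = 15
Simplified = 23:30
As a decimal: 23/30 ≈ 0.77


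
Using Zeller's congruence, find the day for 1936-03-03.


Tuesday

Zeller's congruence:
q=3, m=3, k=36, j=19
h = (3 + ⌊13×4/5⌋ + 36 + ⌊36/4⌋ + ⌊19/4⌋ - 2×19) mod 7
= (3 + 10 + 36 + 9 + 4 - 38) mod 7
= 24 mod 7 = 3
h=3 → Tuesday


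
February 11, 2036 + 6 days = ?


Start: February 11, 2036
Add 6 days
February 11 + 6 = February 17, 2036

February 17, 2036


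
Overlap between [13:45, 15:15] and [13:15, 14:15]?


30 minutes

Meeting A: 825-915 (in minutes from midnight)
Meeting B: 795-855
Overlap start = max(825, 795) = 825
Overlap end = min(915, 855) = 855
Overlap = max(0, 855 - 825) = 30 min


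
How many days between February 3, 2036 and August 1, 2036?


From February 3, 2036 to August 1, 2036
Rest of February 2036: 29 - 3 = 26
Full months: March 31, April 30, May 31, June 30, July 31
Days into August 2036: 1
Total = 26 + 31 + 30 + 31 + 30 + 31 + 1 = 180 days

180 days


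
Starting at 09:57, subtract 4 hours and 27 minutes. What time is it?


05:30

Start: 597 minutes from midnight
Subtract: 267 minutes
Remaining: 597 - 267 = 330
Hours: 5, Minutes: 30


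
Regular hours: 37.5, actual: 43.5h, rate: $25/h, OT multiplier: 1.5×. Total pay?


$1162.50

Regular: 37.5h × $25 = $937.50
Overtime: 43.5 - 37.5 = 6.0h
OT pay: 6.0h × $25 × 1.5 = $225.00
Total = $937.50 + $225.00 = $1162.50


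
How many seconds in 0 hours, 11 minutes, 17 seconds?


Hours: 0 × 3600 = 0
Minutes: 11 × 60 = 660
Seconds: 17
Total = 0 + 660 + 17 = 677

677 seconds


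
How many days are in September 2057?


Month: September (month 9)
September has 30 days

30 days


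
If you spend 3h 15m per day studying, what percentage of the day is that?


Time: 195 minutes
Day: 1440 minutes
Percentage = (195/1440) × 100 ≈ 13.5%

13.5%


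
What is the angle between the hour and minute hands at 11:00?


Hour hand = 11×30 + 0×0.5 = 330.0°
Minute hand = 0×6 = 0°
Difference = |330.0 - 0| = 330.0°
Since > 180°: 360 - 330.0 = 30.0°

30.0°
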